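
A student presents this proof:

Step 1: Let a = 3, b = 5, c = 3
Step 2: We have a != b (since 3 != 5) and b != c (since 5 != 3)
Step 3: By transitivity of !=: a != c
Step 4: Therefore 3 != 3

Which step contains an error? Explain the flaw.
Step 3: By transitivity of !=: a != c

Step 3 incorrectly applies transitivity to the '!=' relation. Transitivity states: if a R b and b R c, then a R c. However, '!=' is not transitive. Counterexample: 3 != 5 and 5 != 3, but 3 = 3 (both equal 3). Transitivity holds for relations like <, <=, =, but not for !=.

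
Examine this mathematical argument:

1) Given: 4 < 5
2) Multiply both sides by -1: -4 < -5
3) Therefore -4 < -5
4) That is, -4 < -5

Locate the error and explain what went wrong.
Step 2: Multiply both sides by -1: -4 < -5

Step 2 multiplies both sides by -1 but fails to reverse the inequality sign. When multiplying (or dividing) an inequality by a negative number, the direction must be reversed. Since 4 < 5, we should get -4 > -5, i.e., -4 > -5.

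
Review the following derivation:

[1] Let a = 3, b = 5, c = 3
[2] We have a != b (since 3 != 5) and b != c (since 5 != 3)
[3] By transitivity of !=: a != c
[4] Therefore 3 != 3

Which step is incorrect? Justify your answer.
Step 3: By transitivity of !=: a != c

Step 3 incorrectly applies transitivity to the '!=' relation. Transitivity states: if a R b and b R c, then a R c. However, '!=' is not transitive. Counterexample: 3 != 5 and 5 != 3, but 3 = 3 (both equal 3). Transitivity holds for relations like <, <=, =, but not for !=.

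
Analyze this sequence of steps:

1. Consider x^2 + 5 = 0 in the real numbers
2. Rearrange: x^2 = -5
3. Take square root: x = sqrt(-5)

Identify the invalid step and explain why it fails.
Step 3: Take square root: x = sqrt(-5)

Step 3 takes the square root of -5, which is negative. In the real number system, the square root of a negative number is undefined. The equation x^2 + 5 = 0 has no real solutions. Square roots of negative numbers only exist in the complex numbers.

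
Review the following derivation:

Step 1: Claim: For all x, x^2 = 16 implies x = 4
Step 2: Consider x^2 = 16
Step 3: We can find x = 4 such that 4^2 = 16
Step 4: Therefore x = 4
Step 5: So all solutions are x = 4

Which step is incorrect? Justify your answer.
Step 4: Therefore x = 4

Step 4 incorrectly concludes that x = 4 is the only solution. The proof shows that x = 4 is A solution (existence), but does not show it is the ONLY solution (uniqueness). In fact, x = -4 is also a solution since (-4)^2 = 16. Finding one solution doesn't prove there are no others.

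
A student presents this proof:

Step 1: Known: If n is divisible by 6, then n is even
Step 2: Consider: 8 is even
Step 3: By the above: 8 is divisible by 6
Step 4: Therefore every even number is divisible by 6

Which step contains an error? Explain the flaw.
Step 3: By the above: 8 is divisible by 6

Step 3 commits the fallacy of affirming the consequent. The known fact 'divisible by 6 → even' does NOT imply 'even → divisible by 6'. That would be the converse, which is false. For example, 8 is even but 8 ÷ 6 = 1.33, which is not an integer.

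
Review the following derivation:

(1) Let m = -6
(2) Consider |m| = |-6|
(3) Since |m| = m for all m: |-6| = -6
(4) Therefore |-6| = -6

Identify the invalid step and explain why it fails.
Step 3: Since |m| = m for all m: |-6| = -6

Step 3 incorrectly states that |m| = m for all m. The correct definition is |m| = m when m >= 0, and |m| = -m when m < 0. Since -6 < 0, we have |-6| = -(-6) = 6, not -6.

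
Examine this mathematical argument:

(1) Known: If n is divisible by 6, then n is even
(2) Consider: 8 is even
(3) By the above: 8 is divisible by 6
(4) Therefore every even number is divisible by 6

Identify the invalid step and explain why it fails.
Step 3: By the above: 8 is divisible by 6

Step 3 commits the fallacy of affirming the consequent. The known fact 'divisible by 6 → even' does NOT imply 'even → divisible by 6'. That would be the converse, which is false. For example, 8 is even but 8 ÷ 6 = 1.33, which is not an integer.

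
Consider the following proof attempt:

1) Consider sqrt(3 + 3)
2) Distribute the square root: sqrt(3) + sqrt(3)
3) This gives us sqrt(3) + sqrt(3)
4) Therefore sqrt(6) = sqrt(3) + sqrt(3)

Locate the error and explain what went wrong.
Step 2: Distribute the square root: sqrt(3) + sqrt(3)

Step 2 incorrectly 'distributes' the square root over addition. The square root function does not distribute: sqrt(a + b) ≠ sqrt(a) + sqrt(b). In fact, sqrt(3 + 3) = sqrt(6) ≈ 2.4495, while sqrt(3) + sqrt(3) ≈ 3.4641.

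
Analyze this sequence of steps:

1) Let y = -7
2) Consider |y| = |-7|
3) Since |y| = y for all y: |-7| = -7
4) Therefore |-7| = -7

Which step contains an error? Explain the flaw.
Step 3: Since |y| = y for all y: |-7| = -7

Step 3 incorrectly states that |y| = y for all y. The correct definition is |y| = y when y >= 0, and |y| = -y when y < 0. Since -7 < 0, we have |-7| = -(-7) = 7, not -7.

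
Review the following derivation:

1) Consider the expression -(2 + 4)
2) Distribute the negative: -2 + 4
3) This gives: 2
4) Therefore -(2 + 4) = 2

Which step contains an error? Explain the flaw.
Step 2: Distribute the negative: -2 + 4

Step 2 incorrectly distributes the negative sign. The correct distribution is -(2 + 4) = -2 - 4 = -6. The negative must be applied to both terms, not just the first. The error treats -(2 + 4) as -2 + 4, which equals 2 instead of -6.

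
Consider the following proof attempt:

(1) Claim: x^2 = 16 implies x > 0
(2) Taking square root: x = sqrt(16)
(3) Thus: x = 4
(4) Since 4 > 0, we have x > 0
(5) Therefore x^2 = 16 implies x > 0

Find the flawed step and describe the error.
Step 2: Taking square root: x = sqrt(16)

Step 2 takes the square root and assumes the positive root only. The equation x^2 = 16 actually has two solutions: x = 4 and x = -4. The proof silently assumes x > 0 without justification, then uses this assumption to conclude x > 0, which is circular. The counterexample x = -4 shows the claim is false.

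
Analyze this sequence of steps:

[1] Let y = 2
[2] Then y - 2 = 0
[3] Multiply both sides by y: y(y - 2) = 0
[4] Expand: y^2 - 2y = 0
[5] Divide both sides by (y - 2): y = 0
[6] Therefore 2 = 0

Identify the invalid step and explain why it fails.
Step 5: Divide both sides by (y - 2): y = 0

Step 5 divides both sides by (y - 2). However, since y = 2, we have (y - 2) = 0. Division by zero is undefined, making this step invalid.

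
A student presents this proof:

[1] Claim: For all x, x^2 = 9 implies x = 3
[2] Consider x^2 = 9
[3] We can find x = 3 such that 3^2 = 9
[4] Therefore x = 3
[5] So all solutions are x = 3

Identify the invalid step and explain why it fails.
Step 4: Therefore x = 3

Step 4 incorrectly concludes that x = 3 is the only solution. The proof shows that x = 3 is A solution (existence), but does not show it is the ONLY solution (uniqueness). In fact, x = -3 is also a solution since (-3)^2 = 9. Finding one solution doesn't prove there are no others.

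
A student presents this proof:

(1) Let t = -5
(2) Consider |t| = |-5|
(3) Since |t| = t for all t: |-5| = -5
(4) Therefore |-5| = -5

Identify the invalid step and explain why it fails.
Step 3: Since |t| = t for all t: |-5| = -5

Step 3 incorrectly states that |t| = t for all t. The correct definition is |t| = t when t >= 0, and |t| = -t when t < 0. Since -5 < 0, we have |-5| = -(-5) = 5, not -5.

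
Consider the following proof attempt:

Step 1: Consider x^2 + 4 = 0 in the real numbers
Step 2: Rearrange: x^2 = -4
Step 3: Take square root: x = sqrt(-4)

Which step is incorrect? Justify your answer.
Step 3: Take square root: x = sqrt(-4)

Step 3 takes the square root of -4, which is negative. In the real number system, the square root of a negative number is undefined. The equation x^2 + 4 = 0 has no real solutions. Square roots of negative numbers only exist in the complex numbers.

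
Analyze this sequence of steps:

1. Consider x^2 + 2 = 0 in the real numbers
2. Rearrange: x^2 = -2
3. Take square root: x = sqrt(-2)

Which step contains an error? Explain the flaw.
Step 3: Take square root: x = sqrt(-2)

Step 3 takes the square root of -2, which is negative. In the real number system, the square root of a negative number is undefined. The equation x^2 + 2 = 0 has no real solutions. Square roots of negative numbers only exist in the complex numbers.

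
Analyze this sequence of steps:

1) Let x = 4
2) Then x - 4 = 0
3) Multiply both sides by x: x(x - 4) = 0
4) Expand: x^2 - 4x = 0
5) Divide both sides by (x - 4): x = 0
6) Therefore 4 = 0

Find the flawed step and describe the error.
Step 5: Divide both sides by (x - 4): x = 0

Step 5 divides both sides by (x - 4). However, since x = 4, we have (x - 4) = 0. Division by zero is undefined, making this step invalid.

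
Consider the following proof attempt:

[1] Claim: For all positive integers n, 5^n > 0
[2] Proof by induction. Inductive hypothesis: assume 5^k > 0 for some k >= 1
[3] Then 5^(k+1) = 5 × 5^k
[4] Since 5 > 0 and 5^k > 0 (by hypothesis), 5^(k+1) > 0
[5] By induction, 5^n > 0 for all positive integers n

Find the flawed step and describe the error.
Step 5: By induction, 5^n > 0 for all positive integers n

Step 5 concludes the proof by induction, but no base case was ever established. A valid induction proof requires: (1) a base case proving 5^1 > 0, and (2) an inductive step showing IF 5^k > 0 THEN 5^(k+1) > 0. Steps 2-4 correctly establish the inductive step, but without the base case the conclusion in step 5 does not follow.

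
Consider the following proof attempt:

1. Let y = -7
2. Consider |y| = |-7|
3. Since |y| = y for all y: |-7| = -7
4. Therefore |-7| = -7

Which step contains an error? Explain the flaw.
Step 3: Since |y| = y for all y: |-7| = -7

Step 3 incorrectly states that |y| = y for all y. The correct definition is |y| = y when y >= 0, and |y| = -y when y < 0. Since -7 < 0, we have |-7| = -(-7) = 7, not -7.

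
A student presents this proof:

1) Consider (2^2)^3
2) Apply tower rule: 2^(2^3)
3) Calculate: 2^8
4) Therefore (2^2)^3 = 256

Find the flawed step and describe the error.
Step 2: Apply tower rule: 2^(2^3)

Step 2 incorrectly states that (a^b)^c = a^(b^c). The correct rule is (a^b)^c = a^(b×c). The actual value is (2^2)^3 = 2^6 = 64, not 2^8 = 256.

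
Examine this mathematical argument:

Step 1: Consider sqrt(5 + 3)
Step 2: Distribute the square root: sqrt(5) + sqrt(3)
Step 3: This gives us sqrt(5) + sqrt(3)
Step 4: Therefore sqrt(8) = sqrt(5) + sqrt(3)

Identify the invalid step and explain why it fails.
Step 2: Distribute the square root: sqrt(5) + sqrt(3)

Step 2 incorrectly 'distributes' the square root over addition. The square root function does not distribute: sqrt(a + b) ≠ sqrt(a) + sqrt(b). In fact, sqrt(5 + 3) = sqrt(8) ≈ 2.8284, while sqrt(5) + sqrt(3) ≈ 3.9681.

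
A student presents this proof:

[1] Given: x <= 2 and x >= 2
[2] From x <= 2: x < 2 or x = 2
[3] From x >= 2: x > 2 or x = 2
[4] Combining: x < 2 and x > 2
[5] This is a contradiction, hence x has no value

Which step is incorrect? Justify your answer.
Step 4: Combining: x < 2 and x > 2

Step 4 incorrectly combines the conditions. From x <= 2 and x >= 2, the intersection is x = 2. The error treats the 'or' cases as 'and' requirements. The correct conclusion is that x = 2 is the unique solution, not that no solution exists.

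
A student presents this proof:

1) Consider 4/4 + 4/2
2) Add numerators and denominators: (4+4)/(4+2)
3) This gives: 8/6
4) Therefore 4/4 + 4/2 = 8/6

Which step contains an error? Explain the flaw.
Step 2: Add numerators and denominators: (4+4)/(4+2)

Step 2 incorrectly adds fractions by separately adding numerators and denominators. This is wrong. The correct method requires a common denominator: 4/4 + 4/2 = (4×2 + 4×4)/(4×2) = 24/8 = 3. The method used gives 8/6, which is different.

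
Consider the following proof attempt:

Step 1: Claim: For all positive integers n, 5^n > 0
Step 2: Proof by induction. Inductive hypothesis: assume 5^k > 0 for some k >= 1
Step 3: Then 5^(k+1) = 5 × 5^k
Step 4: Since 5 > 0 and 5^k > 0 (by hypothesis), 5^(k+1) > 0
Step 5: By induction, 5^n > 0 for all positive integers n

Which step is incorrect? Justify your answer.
Step 5: By induction, 5^n > 0 for all positive integers n

Step 5 concludes the proof by induction, but no base case was ever established. A valid induction proof requires: (1) a base case proving 5^1 > 0, and (2) an inductive step showing IF 5^k > 0 THEN 5^(k+1) > 0. Steps 2-4 correctly establish the inductive step, but without the base case the conclusion in step 5 does not follow.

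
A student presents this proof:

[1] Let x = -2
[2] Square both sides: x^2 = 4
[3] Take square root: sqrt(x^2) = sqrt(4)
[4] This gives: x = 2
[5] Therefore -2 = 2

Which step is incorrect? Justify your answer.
Step 4: This gives: x = 2

Step 4 incorrectly states that sqrt(x^2) = x. The correct identity is sqrt(x^2) = |x|. Since x = -2 < 0, we have sqrt(x^2) = |-2| = 2, not x = -2.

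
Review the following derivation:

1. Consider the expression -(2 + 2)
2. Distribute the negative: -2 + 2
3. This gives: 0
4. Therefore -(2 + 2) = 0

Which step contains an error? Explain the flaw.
Step 2: Distribute the negative: -2 + 2

Step 2 incorrectly distributes the negative sign. The correct distribution is -(2 + 2) = -2 - 2 = -4. The negative must be applied to both terms, not just the first. The error treats -(2 + 2) as -2 + 2, which equals 0 instead of -4.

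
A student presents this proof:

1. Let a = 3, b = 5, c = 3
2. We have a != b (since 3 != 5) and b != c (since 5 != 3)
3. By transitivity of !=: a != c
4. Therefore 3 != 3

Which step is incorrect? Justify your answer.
Step 3: By transitivity of !=: a != c

Step 3 incorrectly applies transitivity to the '!=' relation. Transitivity states: if a R b and b R c, then a R c. However, '!=' is not transitive. Counterexample: 3 != 5 and 5 != 3, but 3 = 3 (both equal 3). Transitivity holds for relations like <, <=, =, but not for !=.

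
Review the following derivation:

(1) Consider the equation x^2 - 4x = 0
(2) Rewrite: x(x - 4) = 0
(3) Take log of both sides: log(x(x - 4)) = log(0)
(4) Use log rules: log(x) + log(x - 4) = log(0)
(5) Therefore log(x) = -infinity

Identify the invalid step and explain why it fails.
Step 3: Take log of both sides: log(x(x - 4)) = log(0)

Step 3 takes the logarithm of both sides, resulting in log(0) on the right side. The logarithm is only defined for positive numbers; log(0) is undefined (approaches negative infinity). This operation is invalid.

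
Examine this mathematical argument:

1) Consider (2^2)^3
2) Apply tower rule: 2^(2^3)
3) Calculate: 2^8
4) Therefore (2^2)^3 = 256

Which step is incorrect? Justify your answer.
Step 2: Apply tower rule: 2^(2^3)

Step 2 incorrectly states that (a^b)^c = a^(b^c). The correct rule is (a^b)^c = a^(b×c). The actual value is (2^2)^3 = 2^6 = 64, not 2^8 = 256.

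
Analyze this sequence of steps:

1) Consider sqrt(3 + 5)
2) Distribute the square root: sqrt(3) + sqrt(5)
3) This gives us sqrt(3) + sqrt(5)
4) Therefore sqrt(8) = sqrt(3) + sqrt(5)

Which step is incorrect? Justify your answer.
Step 2: Distribute the square root: sqrt(3) + sqrt(5)

Step 2 incorrectly 'distributes' the square root over addition. The square root function does not distribute: sqrt(a + b) ≠ sqrt(a) + sqrt(b). In fact, sqrt(3 + 5) = sqrt(8) ≈ 2.8284, while sqrt(3) + sqrt(5) ≈ 3.9681.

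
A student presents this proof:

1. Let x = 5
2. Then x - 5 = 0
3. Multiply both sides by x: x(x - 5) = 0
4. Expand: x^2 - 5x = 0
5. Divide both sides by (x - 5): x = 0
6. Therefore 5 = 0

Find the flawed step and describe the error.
Step 5: Divide both sides by (x - 5): x = 0

Step 5 divides both sides by (x - 5). However, since x = 5, we have (x - 5) = 0. Division by zero is undefined, making this step invalid.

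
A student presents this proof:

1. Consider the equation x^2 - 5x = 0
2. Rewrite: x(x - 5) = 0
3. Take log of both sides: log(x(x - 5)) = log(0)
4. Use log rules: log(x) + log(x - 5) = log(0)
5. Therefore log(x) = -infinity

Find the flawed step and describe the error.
Step 3: Take log of both sides: log(x(x - 5)) = log(0)

Step 3 takes the logarithm of both sides, resulting in log(0) on the right side. The logarithm is only defined for positive numbers; log(0) is undefined (approaches negative infinity). This operation is invalid.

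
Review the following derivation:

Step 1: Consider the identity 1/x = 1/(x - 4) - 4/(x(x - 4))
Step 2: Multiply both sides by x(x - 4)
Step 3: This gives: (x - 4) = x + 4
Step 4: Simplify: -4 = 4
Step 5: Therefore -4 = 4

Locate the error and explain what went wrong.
Step 3: This gives: (x - 4) = x + 4

Step 3 makes a sign error when clearing denominators. Multiplying -4/(x(x - 4)) by x(x - 4) gives -4, not +4. The correct result is (x - 4) = x - 4, which is trivially true, not (x - 4) = x + 4. (Step 1 is a valid identity: 1/(x - 4) - 4/(x(x - 4)) = (x - 4)/(x(x - 4)) = 1/x.)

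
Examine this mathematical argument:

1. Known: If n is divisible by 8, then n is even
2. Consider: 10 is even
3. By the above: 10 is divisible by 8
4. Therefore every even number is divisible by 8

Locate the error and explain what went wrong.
Step 3: By the above: 10 is divisible by 8

Step 3 commits the fallacy of affirming the consequent. The known fact 'divisible by 8 → even' does NOT imply 'even → divisible by 8'. That would be the converse, which is false. For example, 10 is even but 10 ÷ 8 = 1.25, which is not an integer.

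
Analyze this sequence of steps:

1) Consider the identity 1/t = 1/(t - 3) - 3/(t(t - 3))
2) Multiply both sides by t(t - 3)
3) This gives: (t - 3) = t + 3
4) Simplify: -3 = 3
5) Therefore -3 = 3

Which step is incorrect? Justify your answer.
Step 3: This gives: (t - 3) = t + 3

Step 3 makes a sign error when clearing denominators. Multiplying -3/(t(t - 3)) by t(t - 3) gives -3, not +3. The correct result is (t - 3) = t - 3, which is trivially true, not (t - 3) = t + 3. (Step 1 is a valid identity: 1/(t - 3) - 3/(t(t - 3)) = (t - 3)/(t(t - 3)) = 1/t.)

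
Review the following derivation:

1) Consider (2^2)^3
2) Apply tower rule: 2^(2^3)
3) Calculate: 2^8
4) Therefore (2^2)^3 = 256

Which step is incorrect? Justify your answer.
Step 2: Apply tower rule: 2^(2^3)

Step 2 incorrectly states that (a^b)^c = a^(b^c). The correct rule is (a^b)^c = a^(b×c). The actual value is (2^2)^3 = 2^6 = 64, not 2^8 = 256.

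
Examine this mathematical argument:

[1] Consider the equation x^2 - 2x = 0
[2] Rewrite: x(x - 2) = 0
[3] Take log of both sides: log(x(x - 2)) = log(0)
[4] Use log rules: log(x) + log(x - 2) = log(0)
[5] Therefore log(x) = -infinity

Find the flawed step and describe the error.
Step 3: Take log of both sides: log(x(x - 2)) = log(0)

Step 3 takes the logarithm of both sides, resulting in log(0) on the right side. The logarithm is only defined for positive numbers; log(0) is undefined (approaches negative infinity). This operation is invalid.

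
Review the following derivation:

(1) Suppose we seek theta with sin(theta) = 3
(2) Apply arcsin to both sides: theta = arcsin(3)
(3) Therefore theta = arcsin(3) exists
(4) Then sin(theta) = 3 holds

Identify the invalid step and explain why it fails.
Step 2: Apply arcsin to both sides: theta = arcsin(3)

Step 2 applies arcsin to 3. However, arcsin(x) is only defined for x in [-1, 1] because sin(theta) can only produce values in that range. Since |3| > 1, arcsin(3) is undefined. There is no angle whose sine equals 3.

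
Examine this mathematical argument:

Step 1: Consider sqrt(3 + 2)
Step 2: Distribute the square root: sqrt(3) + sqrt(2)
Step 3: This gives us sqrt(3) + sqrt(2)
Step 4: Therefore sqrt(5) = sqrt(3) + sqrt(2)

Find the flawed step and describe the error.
Step 2: Distribute the square root: sqrt(3) + sqrt(2)

Step 2 incorrectly 'distributes' the square root over addition. The square root function does not distribute: sqrt(a + b) ≠ sqrt(a) + sqrt(b). In fact, sqrt(3 + 2) = sqrt(5) ≈ 2.2361, while sqrt(3) + sqrt(2) ≈ 3.1463.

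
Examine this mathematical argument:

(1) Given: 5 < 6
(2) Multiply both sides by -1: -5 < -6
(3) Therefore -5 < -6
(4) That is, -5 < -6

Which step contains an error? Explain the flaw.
Step 2: Multiply both sides by -1: -5 < -6

Step 2 multiplies both sides by -1 but fails to reverse the inequality sign. When multiplying (or dividing) an inequality by a negative number, the direction must be reversed. Since 5 < 6, we should get -5 > -6, i.e., -5 > -6.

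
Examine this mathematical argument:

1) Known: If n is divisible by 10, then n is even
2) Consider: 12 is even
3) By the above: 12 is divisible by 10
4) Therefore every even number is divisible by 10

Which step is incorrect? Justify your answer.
Step 3: By the above: 12 is divisible by 10

Step 3 commits the fallacy of affirming the consequent. The known fact 'divisible by 10 → even' does NOT imply 'even → divisible by 10'. That would be the converse, which is false. For example, 12 is even but 12 ÷ 10 = 1.20, which is not an integer.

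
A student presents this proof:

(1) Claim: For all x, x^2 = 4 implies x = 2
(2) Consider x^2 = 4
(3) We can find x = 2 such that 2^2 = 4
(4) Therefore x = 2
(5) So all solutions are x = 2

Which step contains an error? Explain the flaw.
Step 4: Therefore x = 2

Step 4 incorrectly concludes that x = 2 is the only solution. The proof shows that x = 2 is A solution (existence), but does not show it is the ONLY solution (uniqueness). In fact, x = -2 is also a solution since (-2)^2 = 4. Finding one solution doesn't prove there are no others.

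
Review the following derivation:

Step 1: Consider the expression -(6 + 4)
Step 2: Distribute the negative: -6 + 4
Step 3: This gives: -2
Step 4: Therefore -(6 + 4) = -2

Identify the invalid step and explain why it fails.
Step 2: Distribute the negative: -6 + 4

Step 2 incorrectly distributes the negative sign. The correct distribution is -(6 + 4) = -6 - 4 = -10. The negative must be applied to both terms, not just the first. The error treats -(6 + 4) as -6 + 4, which equals -2 instead of -10.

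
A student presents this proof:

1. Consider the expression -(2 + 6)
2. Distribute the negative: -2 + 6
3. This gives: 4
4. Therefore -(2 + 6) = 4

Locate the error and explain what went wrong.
Step 2: Distribute the negative: -2 + 6

Step 2 incorrectly distributes the negative sign. The correct distribution is -(2 + 6) = -2 - 6 = -8. The negative must be applied to both terms, not just the first. The error treats -(2 + 6) as -2 + 6, which equals 4 instead of -8.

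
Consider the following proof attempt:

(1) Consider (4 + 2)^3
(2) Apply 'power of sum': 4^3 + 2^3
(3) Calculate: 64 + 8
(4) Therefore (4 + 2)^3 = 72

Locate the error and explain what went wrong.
Step 2: Apply 'power of sum': 4^3 + 2^3

Step 2 incorrectly applies a non-existent rule '(a+b)^n = a^n + b^n'. This is false in general. The correct expansion uses the binomial theorem. The actual value is (4 + 2)^3 = 6^3 = 216, not 72.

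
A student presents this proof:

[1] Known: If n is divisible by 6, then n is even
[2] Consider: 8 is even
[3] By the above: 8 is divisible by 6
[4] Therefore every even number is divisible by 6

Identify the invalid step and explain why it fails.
Step 3: By the above: 8 is divisible by 6

Step 3 commits the fallacy of affirming the consequent. The known fact 'divisible by 6 → even' does NOT imply 'even → divisible by 6'. That would be the converse, which is false. For example, 8 is even but 8 ÷ 6 = 1.33, which is not an integer.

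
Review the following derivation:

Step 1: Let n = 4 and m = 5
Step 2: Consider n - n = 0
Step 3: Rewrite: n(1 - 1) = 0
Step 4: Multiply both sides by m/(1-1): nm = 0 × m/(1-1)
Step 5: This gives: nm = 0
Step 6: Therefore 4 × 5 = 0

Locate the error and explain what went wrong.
Step 4: Multiply both sides by m/(1-1): nm = 0 × m/(1-1)

Step 4 multiplies both sides by m/(1-1). However, 1-1 = 0, so this is multiplication by m/0, which is undefined. We cannot multiply by an undefined expression.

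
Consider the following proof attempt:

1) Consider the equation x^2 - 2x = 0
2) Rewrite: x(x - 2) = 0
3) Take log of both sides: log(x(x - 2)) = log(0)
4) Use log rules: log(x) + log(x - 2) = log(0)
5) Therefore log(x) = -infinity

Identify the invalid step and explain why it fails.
Step 3: Take log of both sides: log(x(x - 2)) = log(0)

Step 3 takes the logarithm of both sides, resulting in log(0) on the right side. The logarithm is only defined for positive numbers; log(0) is undefined (approaches negative infinity). This operation is invalid.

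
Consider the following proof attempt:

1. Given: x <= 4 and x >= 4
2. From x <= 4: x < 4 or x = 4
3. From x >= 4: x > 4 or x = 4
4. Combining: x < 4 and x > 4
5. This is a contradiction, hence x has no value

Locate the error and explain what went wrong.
Step 4: Combining: x < 4 and x > 4

Step 4 incorrectly combines the conditions. From x <= 4 and x >= 4, the intersection is x = 4. The error treats the 'or' cases as 'and' requirements. The correct conclusion is that x = 4 is the unique solution, not that no solution exists.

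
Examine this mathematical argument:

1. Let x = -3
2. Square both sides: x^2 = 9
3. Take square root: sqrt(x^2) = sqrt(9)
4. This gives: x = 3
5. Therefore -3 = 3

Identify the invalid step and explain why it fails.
Step 4: This gives: x = 3

Step 4 incorrectly states that sqrt(x^2) = x. The correct identity is sqrt(x^2) = |x|. Since x = -3 < 0, we have sqrt(x^2) = |-3| = 3, not x = -3.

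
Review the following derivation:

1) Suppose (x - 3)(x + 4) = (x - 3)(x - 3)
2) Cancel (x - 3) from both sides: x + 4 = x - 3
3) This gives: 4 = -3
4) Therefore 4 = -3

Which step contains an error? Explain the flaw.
Step 2: Cancel (x - 3) from both sides: x + 4 = x - 3

Step 2 cancels (x - 3) from both sides. This is only valid if (x - 3) ≠ 0, i.e., x ≠ 3. When x = 3, both sides equal zero regardless of the other factors. The correct approach requires considering x = 3 as a separate case.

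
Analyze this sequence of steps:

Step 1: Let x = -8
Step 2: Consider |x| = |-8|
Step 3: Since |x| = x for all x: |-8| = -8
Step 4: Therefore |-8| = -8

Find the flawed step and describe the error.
Step 3: Since |x| = x for all x: |-8| = -8

Step 3 incorrectly states that |x| = x for all x. The correct definition is |x| = x when x >= 0, and |x| = -x when x < 0. Since -8 < 0, we have |-8| = -(-8) = 8, not -8.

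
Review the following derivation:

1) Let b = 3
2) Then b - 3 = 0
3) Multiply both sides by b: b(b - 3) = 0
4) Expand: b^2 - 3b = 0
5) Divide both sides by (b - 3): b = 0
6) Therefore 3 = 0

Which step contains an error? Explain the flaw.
Step 5: Divide both sides by (b - 3): b = 0

Step 5 divides both sides by (b - 3). However, since b = 3, we have (b - 3) = 0. Division by zero is undefined, making this step invalid.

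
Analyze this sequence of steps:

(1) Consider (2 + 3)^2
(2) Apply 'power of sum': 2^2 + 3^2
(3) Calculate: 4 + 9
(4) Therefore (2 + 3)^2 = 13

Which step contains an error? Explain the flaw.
Step 2: Apply 'power of sum': 2^2 + 3^2

Step 2 incorrectly applies a non-existent rule '(a+b)^n = a^n + b^n'. This is false in general. The correct expansion uses the binomial theorem. The actual value is (2 + 3)^2 = 5^2 = 25, not 13.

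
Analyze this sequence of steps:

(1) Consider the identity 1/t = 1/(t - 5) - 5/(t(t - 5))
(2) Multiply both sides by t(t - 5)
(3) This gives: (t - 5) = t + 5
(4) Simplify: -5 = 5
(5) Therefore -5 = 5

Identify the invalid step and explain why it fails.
Step 3: This gives: (t - 5) = t + 5

Step 3 makes a sign error when clearing denominators. Multiplying -5/(t(t - 5)) by t(t - 5) gives -5, not +5. The correct result is (t - 5) = t - 5, which is trivially true, not (t - 5) = t + 5. (Step 1 is a valid identity: 1/(t - 5) - 5/(t(t - 5)) = (t - 5)/(t(t - 5)) = 1/t.)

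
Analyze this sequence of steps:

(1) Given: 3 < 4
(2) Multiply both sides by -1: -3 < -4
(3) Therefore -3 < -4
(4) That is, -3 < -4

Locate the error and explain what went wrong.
Step 2: Multiply both sides by -1: -3 < -4

Step 2 multiplies both sides by -1 but fails to reverse the inequality sign. When multiplying (or dividing) an inequality by a negative number, the direction must be reversed. Since 3 < 4, we should get -3 > -4, i.e., -3 > -4.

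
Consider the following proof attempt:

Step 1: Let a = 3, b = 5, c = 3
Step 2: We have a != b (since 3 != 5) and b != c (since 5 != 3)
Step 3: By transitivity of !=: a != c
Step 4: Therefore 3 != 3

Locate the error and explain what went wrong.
Step 3: By transitivity of !=: a != c

Step 3 incorrectly applies transitivity to the '!=' relation. Transitivity states: if a R b and b R c, then a R c. However, '!=' is not transitive. Counterexample: 3 != 5 and 5 != 3, but 3 = 3 (both equal 3). Transitivity holds for relations like <, <=, =, but not for !=.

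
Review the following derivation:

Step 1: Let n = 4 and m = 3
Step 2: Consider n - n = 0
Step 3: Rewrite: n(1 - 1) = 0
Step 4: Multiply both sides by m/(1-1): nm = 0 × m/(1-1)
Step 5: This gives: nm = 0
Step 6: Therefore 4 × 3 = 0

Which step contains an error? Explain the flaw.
Step 4: Multiply both sides by m/(1-1): nm = 0 × m/(1-1)

Step 4 multiplies both sides by m/(1-1). However, 1-1 = 0, so this is multiplication by m/0, which is undefined. We cannot multiply by an undefined expression.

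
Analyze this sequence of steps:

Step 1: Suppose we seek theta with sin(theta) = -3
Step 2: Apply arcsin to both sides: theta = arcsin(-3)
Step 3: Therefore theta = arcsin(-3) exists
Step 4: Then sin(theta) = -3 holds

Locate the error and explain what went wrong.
Step 2: Apply arcsin to both sides: theta = arcsin(-3)

Step 2 applies arcsin to -3. However, arcsin(x) is only defined for x in [-1, 1] because sin(theta) can only produce values in that range. Since |-3| > 1, arcsin(-3) is undefined. There is no angle whose sine equals -3.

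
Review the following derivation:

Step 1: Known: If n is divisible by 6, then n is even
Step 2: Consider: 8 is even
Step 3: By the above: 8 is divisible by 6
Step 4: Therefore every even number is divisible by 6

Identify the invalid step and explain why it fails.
Step 3: By the above: 8 is divisible by 6

Step 3 commits the fallacy of affirming the consequent. The known fact 'divisible by 6 → even' does NOT imply 'even → divisible by 6'. That would be the converse, which is false. For example, 8 is even but 8 ÷ 6 = 1.33, which is not an integer.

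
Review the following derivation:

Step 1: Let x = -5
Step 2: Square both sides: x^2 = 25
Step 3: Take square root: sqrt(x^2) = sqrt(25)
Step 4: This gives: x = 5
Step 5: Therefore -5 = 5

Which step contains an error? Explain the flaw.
Step 4: This gives: x = 5

Step 4 incorrectly states that sqrt(x^2) = x. The correct identity is sqrt(x^2) = |x|. Since x = -5 < 0, we have sqrt(x^2) = |-5| = 5, not x = -5.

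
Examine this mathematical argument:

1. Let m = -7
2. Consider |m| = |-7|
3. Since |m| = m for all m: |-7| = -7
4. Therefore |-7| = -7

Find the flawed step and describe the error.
Step 3: Since |m| = m for all m: |-7| = -7

Step 3 incorrectly states that |m| = m for all m. The correct definition is |m| = m when m >= 0, and |m| = -m when m < 0. Since -7 < 0, we have |-7| = -(-7) = 7, not -7.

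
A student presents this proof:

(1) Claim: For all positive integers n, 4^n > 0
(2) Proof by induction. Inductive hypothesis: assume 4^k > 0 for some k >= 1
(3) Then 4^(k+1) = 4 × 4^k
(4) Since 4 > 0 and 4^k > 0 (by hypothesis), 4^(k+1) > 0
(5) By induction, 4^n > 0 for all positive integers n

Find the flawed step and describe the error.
Step 5: By induction, 4^n > 0 for all positive integers n

Step 5 concludes the proof by induction, but no base case was ever established. A valid induction proof requires: (1) a base case proving 4^1 > 0, and (2) an inductive step showing IF 4^k > 0 THEN 4^(k+1) > 0. Steps 2-4 correctly establish the inductive step, but without the base case the conclusion in step 5 does not follow.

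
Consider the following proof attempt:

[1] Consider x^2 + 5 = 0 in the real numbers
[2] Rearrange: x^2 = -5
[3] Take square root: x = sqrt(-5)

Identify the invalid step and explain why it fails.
Step 3: Take square root: x = sqrt(-5)

Step 3 takes the square root of -5, which is negative. In the real number system, the square root of a negative number is undefined. The equation x^2 + 5 = 0 has no real solutions. Square roots of negative numbers only exist in the complex numbers.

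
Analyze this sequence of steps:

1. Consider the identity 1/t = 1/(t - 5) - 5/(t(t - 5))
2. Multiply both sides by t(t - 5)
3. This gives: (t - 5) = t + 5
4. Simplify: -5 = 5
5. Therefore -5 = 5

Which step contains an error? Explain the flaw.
Step 3: This gives: (t - 5) = t + 5

Step 3 makes a sign error when clearing denominators. Multiplying -5/(t(t - 5)) by t(t - 5) gives -5, not +5. The correct result is (t - 5) = t - 5, which is trivially true, not (t - 5) = t + 5. (Step 1 is a valid identity: 1/(t - 5) - 5/(t(t - 5)) = (t - 5)/(t(t - 5)) = 1/t.)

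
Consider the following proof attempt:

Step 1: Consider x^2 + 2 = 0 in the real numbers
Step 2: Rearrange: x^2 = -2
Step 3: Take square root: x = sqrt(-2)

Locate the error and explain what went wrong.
Step 3: Take square root: x = sqrt(-2)

Step 3 takes the square root of -2, which is negative. In the real number system, the square root of a negative number is undefined. The equation x^2 + 2 = 0 has no real solutions. Square roots of negative numbers only exist in the complex numbers.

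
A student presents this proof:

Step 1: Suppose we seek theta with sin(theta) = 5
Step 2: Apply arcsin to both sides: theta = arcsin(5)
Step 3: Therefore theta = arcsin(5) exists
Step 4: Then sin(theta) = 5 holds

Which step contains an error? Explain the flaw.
Step 2: Apply arcsin to both sides: theta = arcsin(5)

Step 2 applies arcsin to 5. However, arcsin(x) is only defined for x in [-1, 1] because sin(theta) can only produce values in that range. Since |5| > 1, arcsin(5) is undefined. There is no angle whose sine equals 5.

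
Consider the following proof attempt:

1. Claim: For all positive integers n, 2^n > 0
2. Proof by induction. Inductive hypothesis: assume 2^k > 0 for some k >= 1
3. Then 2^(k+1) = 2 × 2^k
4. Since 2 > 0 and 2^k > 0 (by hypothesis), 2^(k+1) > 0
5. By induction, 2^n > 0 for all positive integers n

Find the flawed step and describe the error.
Step 5: By induction, 2^n > 0 for all positive integers n

Step 5 concludes the proof by induction, but no base case was ever established. A valid induction proof requires: (1) a base case proving 2^1 > 0, and (2) an inductive step showing IF 2^k > 0 THEN 2^(k+1) > 0. Steps 2-4 correctly establish the inductive step, but without the base case the conclusion in step 5 does not follow.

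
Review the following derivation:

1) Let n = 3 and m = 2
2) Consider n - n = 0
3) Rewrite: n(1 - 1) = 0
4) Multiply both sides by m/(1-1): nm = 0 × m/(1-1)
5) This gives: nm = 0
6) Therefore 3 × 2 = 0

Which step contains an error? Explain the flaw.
Step 4: Multiply both sides by m/(1-1): nm = 0 × m/(1-1)

Step 4 multiplies both sides by m/(1-1). However, 1-1 = 0, so this is multiplication by m/0, which is undefined. We cannot multiply by an undefined expression.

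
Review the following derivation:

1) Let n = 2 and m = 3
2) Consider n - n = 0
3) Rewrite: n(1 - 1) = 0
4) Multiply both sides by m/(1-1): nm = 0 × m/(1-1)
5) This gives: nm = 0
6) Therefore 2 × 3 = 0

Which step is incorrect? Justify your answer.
Step 4: Multiply both sides by m/(1-1): nm = 0 × m/(1-1)

Step 4 multiplies both sides by m/(1-1). However, 1-1 = 0, so this is multiplication by m/0, which is undefined. We cannot multiply by an undefined expression.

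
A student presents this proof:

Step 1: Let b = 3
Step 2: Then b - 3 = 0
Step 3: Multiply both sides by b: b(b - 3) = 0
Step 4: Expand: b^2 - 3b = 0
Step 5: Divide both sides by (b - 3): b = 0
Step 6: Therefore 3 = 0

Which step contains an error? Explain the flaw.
Step 5: Divide both sides by (b - 3): b = 0

Step 5 divides both sides by (b - 3). However, since b = 3, we have (b - 3) = 0. Division by zero is undefined, making this step invalid.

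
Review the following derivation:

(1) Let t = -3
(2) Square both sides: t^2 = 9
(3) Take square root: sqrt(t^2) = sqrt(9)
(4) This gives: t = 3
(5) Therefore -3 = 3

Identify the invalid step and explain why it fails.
Step 4: This gives: t = 3

Step 4 incorrectly states that sqrt(t^2) = t. The correct identity is sqrt(t^2) = |t|. Since t = -3 < 0, we have sqrt(t^2) = |-3| = 3, not t = -3.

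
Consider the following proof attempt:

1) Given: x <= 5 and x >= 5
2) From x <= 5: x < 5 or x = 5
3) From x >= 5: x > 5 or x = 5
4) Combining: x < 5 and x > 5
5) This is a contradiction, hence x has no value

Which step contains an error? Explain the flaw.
Step 4: Combining: x < 5 and x > 5

Step 4 incorrectly combines the conditions. From x <= 5 and x >= 5, the intersection is x = 5. The error treats the 'or' cases as 'and' requirements. The correct conclusion is that x = 5 is the unique solution, not that no solution exists.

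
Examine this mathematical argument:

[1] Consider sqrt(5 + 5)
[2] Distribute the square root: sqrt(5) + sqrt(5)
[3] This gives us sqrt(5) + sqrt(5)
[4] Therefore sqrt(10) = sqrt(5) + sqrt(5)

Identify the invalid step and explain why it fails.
Step 2: Distribute the square root: sqrt(5) + sqrt(5)

Step 2 incorrectly 'distributes' the square root over addition. The square root function does not distribute: sqrt(a + b) ≠ sqrt(a) + sqrt(b). In fact, sqrt(5 + 5) = sqrt(10) ≈ 3.1623, while sqrt(5) + sqrt(5) ≈ 4.4721.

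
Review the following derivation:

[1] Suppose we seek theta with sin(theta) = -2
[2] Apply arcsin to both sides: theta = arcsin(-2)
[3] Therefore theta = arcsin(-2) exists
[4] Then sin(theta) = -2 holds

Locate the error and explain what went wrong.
Step 2: Apply arcsin to both sides: theta = arcsin(-2)

Step 2 applies arcsin to -2. However, arcsin(x) is only defined for x in [-1, 1] because sin(theta) can only produce values in that range. Since |-2| > 1, arcsin(-2) is undefined. There is no angle whose sine equals -2.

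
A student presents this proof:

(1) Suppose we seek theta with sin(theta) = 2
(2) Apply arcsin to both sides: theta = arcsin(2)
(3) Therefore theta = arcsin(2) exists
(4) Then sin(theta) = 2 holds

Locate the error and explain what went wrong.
Step 2: Apply arcsin to both sides: theta = arcsin(2)

Step 2 applies arcsin to 2. However, arcsin(x) is only defined for x in [-1, 1] because sin(theta) can only produce values in that range. Since |2| > 1, arcsin(2) is undefined. There is no angle whose sine equals 2.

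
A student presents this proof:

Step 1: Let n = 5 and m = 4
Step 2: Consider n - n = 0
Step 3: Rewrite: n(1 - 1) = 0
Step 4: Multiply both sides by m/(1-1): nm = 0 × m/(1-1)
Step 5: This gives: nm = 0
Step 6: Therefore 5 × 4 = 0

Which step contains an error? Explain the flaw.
Step 4: Multiply both sides by m/(1-1): nm = 0 × m/(1-1)

Step 4 multiplies both sides by m/(1-1). However, 1-1 = 0, so this is multiplication by m/0, which is undefined. We cannot multiply by an undefined expression.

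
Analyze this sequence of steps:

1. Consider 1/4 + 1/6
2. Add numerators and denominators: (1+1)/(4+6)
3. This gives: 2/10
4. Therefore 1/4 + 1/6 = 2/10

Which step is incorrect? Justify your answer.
Step 2: Add numerators and denominators: (1+1)/(4+6)

Step 2 incorrectly adds fractions by separately adding numerators and denominators. This is wrong. The correct method requires a common denominator: 1/4 + 1/6 = (1×6 + 1×4)/(4×6) = 10/24 = 5/12. The method used gives 2/10, which is different.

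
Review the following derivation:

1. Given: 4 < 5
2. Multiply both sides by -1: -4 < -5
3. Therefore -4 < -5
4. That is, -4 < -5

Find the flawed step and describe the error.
Step 2: Multiply both sides by -1: -4 < -5

Step 2 multiplies both sides by -1 but fails to reverse the inequality sign. When multiplying (or dividing) an inequality by a negative number, the direction must be reversed. Since 4 < 5, we should get -4 > -5, i.e., -4 > -5.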